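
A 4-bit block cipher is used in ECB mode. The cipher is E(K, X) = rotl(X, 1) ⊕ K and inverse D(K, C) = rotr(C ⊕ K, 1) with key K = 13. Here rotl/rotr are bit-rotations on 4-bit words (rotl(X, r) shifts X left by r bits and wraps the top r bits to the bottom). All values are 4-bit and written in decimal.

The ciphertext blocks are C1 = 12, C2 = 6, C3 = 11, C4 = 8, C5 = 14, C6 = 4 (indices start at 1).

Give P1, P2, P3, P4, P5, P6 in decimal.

ECB decryption: P_i = D(K, C_i).
P1: D(K, 12) = 8.
P2: D(K, 6) = 13.
P3: D(K, 11) = 3.
P4: D(K, 8) = 10.
P5: D(K, 14) = 9.
P6: D(K, 4) = 12.

P1 = 8, P2 = 13, P3 = 3, P4 = 10, P5 = 9, P6 = 12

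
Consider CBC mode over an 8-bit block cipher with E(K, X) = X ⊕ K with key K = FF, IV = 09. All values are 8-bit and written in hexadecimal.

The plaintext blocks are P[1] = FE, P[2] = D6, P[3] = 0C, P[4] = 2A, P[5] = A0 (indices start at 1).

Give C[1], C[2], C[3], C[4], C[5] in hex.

C[1] = 08, C[2] = 21, C[3] = D2, C[4] = 07, C[5] = 58

CBC encryption: C_i = E(K, P_i ⊕ C_{i−1}), with C_{0} = IV.
C[1]: P[1] ⊕ 09 = F7; E(K, F7) = 08.
C[2]: P[2] ⊕ 08 = DE; E(K, DE) = 21.
C[3]: P[3] ⊕ 21 = 2D; E(K, 2D) = D2.
C[4]: P[4] ⊕ D2 = F8; E(K, F8) = 07.
C[5]: P[5] ⊕ 07 = A7; E(K, A7) = 58.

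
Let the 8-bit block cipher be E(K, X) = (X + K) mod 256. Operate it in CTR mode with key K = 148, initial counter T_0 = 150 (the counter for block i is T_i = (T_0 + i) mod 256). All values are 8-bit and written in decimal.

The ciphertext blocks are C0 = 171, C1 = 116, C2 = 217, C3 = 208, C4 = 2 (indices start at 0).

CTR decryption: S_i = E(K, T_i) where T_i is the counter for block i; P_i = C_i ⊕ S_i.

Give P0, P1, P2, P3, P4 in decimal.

P0 = 129, P1 = 95, P2 = 245, P3 = 253, P4 = 44

P0: T = 150, S = E(K, T) = 42; 171 ⊕ 42 = 129.
P1: T = 151, S = E(K, T) = 43; 116 ⊕ 43 = 95.
P2: T = 152, S = E(K, T) = 44; 217 ⊕ 44 = 245.
P3: T = 153, S = E(K, T) = 45; 208 ⊕ 45 = 253.
P4: T = 154, S = E(K, T) = 46; 2 ⊕ 46 = 44.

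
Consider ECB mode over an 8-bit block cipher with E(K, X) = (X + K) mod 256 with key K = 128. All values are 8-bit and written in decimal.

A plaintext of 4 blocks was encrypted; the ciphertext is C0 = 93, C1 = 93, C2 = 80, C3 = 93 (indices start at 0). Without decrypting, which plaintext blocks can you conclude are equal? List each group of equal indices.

ECB encrypts each block independently with the same key, so equal ciphertext blocks imply equal plaintext blocks.
C0 = C1 = C3 = 93, so P0 = P1 = P3.

P0 = P1 = P3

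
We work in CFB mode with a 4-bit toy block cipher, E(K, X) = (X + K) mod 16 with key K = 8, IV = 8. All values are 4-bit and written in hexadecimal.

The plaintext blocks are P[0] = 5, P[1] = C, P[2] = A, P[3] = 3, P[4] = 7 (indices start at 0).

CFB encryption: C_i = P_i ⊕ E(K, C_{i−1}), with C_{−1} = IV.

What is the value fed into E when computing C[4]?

8

C[0]: E(K, 8) = 0; 5 ⊕ 0 = 5.
C[1]: E(K, 5) = D; C ⊕ D = 1.
C[2]: E(K, 1) = 9; A ⊕ 9 = 3.
C[3]: E(K, 3) = B; 3 ⊕ B = 8.
C[4]: E(K, 8) = 0; 7 ⊕ 0 = 7.
So the input to E for block [4] is 8.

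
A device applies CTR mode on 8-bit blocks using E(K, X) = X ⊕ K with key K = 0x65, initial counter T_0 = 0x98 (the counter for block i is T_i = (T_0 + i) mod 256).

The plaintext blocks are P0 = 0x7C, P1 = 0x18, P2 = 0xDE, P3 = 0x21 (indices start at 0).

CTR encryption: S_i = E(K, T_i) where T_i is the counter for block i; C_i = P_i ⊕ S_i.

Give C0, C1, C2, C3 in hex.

C0: T = 0x98, S = E(K, T) = 0xFD; 0x7C ⊕ 0xFD = 0x81.
C1: T = 0x99, S = E(K, T) = 0xFC; 0x18 ⊕ 0xFC = 0xE4.
C2: T = 0x9A, S = E(K, T) = 0xFF; 0xDE ⊕ 0xFF = 0x21.
C3: T = 0x9B, S = E(K, T) = 0xFE; 0x21 ⊕ 0xFE = 0xDF.

C0 = 0x81, C1 = 0xE4, C2 = 0x21, C3 = 0xDF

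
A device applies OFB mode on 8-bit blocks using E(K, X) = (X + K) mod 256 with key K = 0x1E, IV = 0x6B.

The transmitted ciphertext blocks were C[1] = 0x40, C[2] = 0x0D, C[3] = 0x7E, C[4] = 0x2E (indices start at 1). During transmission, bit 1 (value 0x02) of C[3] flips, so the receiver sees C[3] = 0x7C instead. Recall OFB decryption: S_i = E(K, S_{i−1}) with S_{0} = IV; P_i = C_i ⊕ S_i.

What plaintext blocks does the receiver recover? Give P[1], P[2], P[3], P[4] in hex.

Only C[3] changed, to 0x7C. In OFB, a change in C_i flips the same bit in P_i only; the keystream is unaffected. Decrypting the received ciphertext:
P[1]: S = E(K, 0x6B) = 0x89; 0x40 ⊕ 0x89 = 0xC9.
P[2]: S = E(K, 0x89) = 0xA7; 0x0D ⊕ 0xA7 = 0xAA.
P[3]: S = E(K, 0xA7) = 0xC5; 0x7C ⊕ 0xC5 = 0xB9.
P[4]: S = E(K, 0xC5) = 0xE3; 0x2E ⊕ 0xE3 = 0xCD.
Blocks that differ from the original plaintext: P[3].

P[1] = 0xC9, P[2] = 0xAA, P[3] = 0xB9, P[4] = 0xCD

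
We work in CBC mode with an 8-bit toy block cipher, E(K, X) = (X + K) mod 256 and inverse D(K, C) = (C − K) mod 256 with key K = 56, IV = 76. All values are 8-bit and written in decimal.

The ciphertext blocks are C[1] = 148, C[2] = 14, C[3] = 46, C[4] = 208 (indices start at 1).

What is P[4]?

P[4] = 182

CBC decryption: P_i = D(K, C_i) ⊕ C_{i−1}, with C_{0} = IV.
P[4]: D(K, 208) = 152; 152 ⊕ 46 = 182.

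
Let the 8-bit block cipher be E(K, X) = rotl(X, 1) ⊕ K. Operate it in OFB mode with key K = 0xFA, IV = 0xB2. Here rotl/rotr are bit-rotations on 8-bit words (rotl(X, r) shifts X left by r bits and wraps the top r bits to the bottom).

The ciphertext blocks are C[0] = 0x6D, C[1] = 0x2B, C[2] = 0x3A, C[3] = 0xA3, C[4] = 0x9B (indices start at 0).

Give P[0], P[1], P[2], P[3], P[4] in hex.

P[0] = 0xF2, P[1] = 0xEE, P[2] = 0x4B, P[3] = 0xBB, P[4] = 0x51

OFB decryption: S_i = E(K, S_{i−1}) with S_{−1} = IV; P_i = C_i ⊕ S_i.
P[0]: S = E(K, 0xB2) = 0x9F; 0x6D ⊕ 0x9F = 0xF2.
P[1]: S = E(K, 0x9F) = 0xC5; 0x2B ⊕ 0xC5 = 0xEE.
P[2]: S = E(K, 0xC5) = 0x71; 0x3A ⊕ 0x71 = 0x4B.
P[3]: S = E(K, 0x71) = 0x18; 0xA3 ⊕ 0x18 = 0xBB.
P[4]: S = E(K, 0x18) = 0xCA; 0x9B ⊕ 0xCA = 0x51.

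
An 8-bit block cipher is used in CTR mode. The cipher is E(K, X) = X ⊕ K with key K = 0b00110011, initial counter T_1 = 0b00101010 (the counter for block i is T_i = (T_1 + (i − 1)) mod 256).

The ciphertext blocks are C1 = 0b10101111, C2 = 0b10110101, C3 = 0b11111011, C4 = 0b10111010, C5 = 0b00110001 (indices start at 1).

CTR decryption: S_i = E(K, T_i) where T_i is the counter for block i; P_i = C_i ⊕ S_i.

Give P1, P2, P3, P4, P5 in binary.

P1: T = 0b00101010, S = E(K, T) = 0b00011001; 0b10101111 ⊕ 0b00011001 = 0b10110110.
P2: T = 0b00101011, S = E(K, T) = 0b00011000; 0b10110101 ⊕ 0b00011000 = 0b10101101.
P3: T = 0b00101100, S = E(K, T) = 0b00011111; 0b11111011 ⊕ 0b00011111 = 0b11100100.
P4: T = 0b00101101, S = E(K, T) = 0b00011110; 0b10111010 ⊕ 0b00011110 = 0b10100100.
P5: T = 0b00101110, S = E(K, T) = 0b00011101; 0b00110001 ⊕ 0b00011101 = 0b00101100.

P1 = 0b10110110, P2 = 0b10101101, P3 = 0b11100100, P4 = 0b10100100, P5 = 0b00101100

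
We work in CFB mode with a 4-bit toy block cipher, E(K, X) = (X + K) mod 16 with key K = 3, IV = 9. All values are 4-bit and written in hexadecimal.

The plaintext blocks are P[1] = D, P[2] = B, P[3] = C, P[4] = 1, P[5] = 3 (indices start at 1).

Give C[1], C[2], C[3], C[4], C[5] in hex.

C[1] = 1, C[2] = F, C[3] = E, C[4] = 0, C[5] = 0

CFB encryption: C_i = P_i ⊕ E(K, C_{i−1}), with C_{0} = IV.
C[1]: E(K, 9) = C; D ⊕ C = 1.
C[2]: E(K, 1) = 4; B ⊕ 4 = F.
C[3]: E(K, F) = 2; C ⊕ 2 = E.
C[4]: E(K, E) = 1; 1 ⊕ 1 = 0.
C[5]: E(K, 0) = 3; 3 ⊕ 3 = 0.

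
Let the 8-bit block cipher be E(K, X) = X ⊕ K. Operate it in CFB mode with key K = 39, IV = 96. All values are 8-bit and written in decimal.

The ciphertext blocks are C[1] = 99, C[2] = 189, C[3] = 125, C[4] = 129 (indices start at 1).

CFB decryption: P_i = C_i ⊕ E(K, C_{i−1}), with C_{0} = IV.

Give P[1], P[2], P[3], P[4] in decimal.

P[1] = 36, P[2] = 249, P[3] = 231, P[4] = 219

P[1]: E(K, 96) = 71; 99 ⊕ 71 = 36.
P[2]: E(K, 99) = 68; 189 ⊕ 68 = 249.
P[3]: E(K, 189) = 154; 125 ⊕ 154 = 231.
P[4]: E(K, 125) = 90; 129 ⊕ 90 = 219.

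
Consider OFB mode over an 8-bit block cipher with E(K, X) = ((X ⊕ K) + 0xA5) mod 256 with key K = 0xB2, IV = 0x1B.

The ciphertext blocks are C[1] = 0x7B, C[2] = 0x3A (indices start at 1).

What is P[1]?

P[1] = 0x35

OFB decryption: S_i = E(K, S_{i−1}) with S_{0} = IV; P_i = C_i ⊕ S_i.
P[1]: S = E(K, 0x1B) = 0x4E; 0x7B ⊕ 0x4E = 0x35.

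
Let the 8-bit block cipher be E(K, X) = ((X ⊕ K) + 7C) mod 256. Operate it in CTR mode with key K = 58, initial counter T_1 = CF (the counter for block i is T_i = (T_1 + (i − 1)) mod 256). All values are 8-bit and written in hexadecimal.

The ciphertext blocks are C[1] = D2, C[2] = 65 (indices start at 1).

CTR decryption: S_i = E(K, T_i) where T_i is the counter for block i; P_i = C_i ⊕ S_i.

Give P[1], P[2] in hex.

P[1] = C1, P[2] = 61

P[1]: T = CF, S = E(K, T) = 13; D2 ⊕ 13 = C1.
P[2]: T = D0, S = E(K, T) = 04; 65 ⊕ 04 = 61.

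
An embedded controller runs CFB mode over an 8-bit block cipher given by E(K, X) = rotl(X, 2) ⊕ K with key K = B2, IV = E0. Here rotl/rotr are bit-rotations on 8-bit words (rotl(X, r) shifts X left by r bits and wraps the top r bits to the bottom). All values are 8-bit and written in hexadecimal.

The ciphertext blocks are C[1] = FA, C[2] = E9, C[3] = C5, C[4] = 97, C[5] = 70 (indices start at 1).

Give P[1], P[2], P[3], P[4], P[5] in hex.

P[1] = CB, P[2] = B0, P[3] = D0, P[4] = 32, P[5] = 9C

CFB decryption: P_i = C_i ⊕ E(K, C_{i−1}), with C_{0} = IV.
P[1]: E(K, E0) = 31; FA ⊕ 31 = CB.
P[2]: E(K, FA) = 59; E9 ⊕ 59 = B0.
P[3]: E(K, E9) = 15; C5 ⊕ 15 = D0.
P[4]: E(K, C5) = A5; 97 ⊕ A5 = 32.
P[5]: E(K, 97) = EC; 70 ⊕ EC = 9C.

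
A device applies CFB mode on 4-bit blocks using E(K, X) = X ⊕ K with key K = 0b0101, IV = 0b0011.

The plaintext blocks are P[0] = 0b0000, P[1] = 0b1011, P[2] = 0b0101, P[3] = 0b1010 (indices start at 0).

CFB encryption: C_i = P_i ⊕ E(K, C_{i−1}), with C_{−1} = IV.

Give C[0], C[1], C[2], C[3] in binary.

C[0] = 0b0110, C[1] = 0b1000, C[2] = 0b1000, C[3] = 0b0111

C[0]: E(K, 0b0011) = 0b0110; 0b0000 ⊕ 0b0110 = 0b0110.
C[1]: E(K, 0b0110) = 0b0011; 0b1011 ⊕ 0b0011 = 0b1000.
C[2]: E(K, 0b1000) = 0b1101; 0b0101 ⊕ 0b1101 = 0b1000.
C[3]: E(K, 0b1000) = 0b1101; 0b1010 ⊕ 0b1101 = 0b0111.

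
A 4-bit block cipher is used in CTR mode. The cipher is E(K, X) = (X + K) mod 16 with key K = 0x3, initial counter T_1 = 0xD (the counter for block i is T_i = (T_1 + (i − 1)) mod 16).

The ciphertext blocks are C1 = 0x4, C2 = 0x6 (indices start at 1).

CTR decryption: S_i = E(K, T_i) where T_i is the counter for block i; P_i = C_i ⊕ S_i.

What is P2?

P2 = 0x7

P2: T = 0xE, S = E(K, T) = 0x1; 0x6 ⊕ 0x1 = 0x7.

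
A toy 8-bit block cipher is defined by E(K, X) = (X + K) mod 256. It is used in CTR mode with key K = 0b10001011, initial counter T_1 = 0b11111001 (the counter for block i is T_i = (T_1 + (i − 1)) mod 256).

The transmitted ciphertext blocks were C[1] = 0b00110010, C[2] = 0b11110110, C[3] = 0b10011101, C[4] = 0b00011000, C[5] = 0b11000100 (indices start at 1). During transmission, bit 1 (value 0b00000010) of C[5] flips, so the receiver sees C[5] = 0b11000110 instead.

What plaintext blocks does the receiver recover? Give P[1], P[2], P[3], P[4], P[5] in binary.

P[1] = 0b10110110, P[2] = 0b01110011, P[3] = 0b00011011, P[4] = 0b10011111, P[5] = 0b01001110

CTR decryption: S_i = E(K, T_i) where T_i is the counter for block i; P_i = C_i ⊕ S_i.
Only C[5] changed, to 0b11000110. In CTR, a change in C_i flips the same bit in P_i only; the keystream is unaffected. Decrypting the received ciphertext:
P[1]: T = 0b11111001, S = E(K, T) = 0b10000100; 0b00110010 ⊕ 0b10000100 = 0b10110110.
P[2]: T = 0b11111010, S = E(K, T) = 0b10000101; 0b11110110 ⊕ 0b10000101 = 0b01110011.
P[3]: T = 0b11111011, S = E(K, T) = 0b10000110; 0b10011101 ⊕ 0b10000110 = 0b00011011.
P[4]: T = 0b11111100, S = E(K, T) = 0b10000111; 0b00011000 ⊕ 0b10000111 = 0b10011111.
P[5]: T = 0b11111101, S = E(K, T) = 0b10001000; 0b11000110 ⊕ 0b10001000 = 0b01001110.
Blocks that differ from the original plaintext: P[5].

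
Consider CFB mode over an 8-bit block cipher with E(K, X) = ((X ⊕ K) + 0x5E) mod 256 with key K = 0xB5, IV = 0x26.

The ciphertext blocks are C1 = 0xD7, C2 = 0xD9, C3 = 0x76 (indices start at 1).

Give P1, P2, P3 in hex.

P1 = 0x26, P2 = 0x19, P3 = 0xBC

CFB decryption: P_i = C_i ⊕ E(K, C_{i−1}), with C_{0} = IV.
P1: E(K, 0x26) = 0xF1; 0xD7 ⊕ 0xF1 = 0x26.
P2: E(K, 0xD7) = 0xC0; 0xD9 ⊕ 0xC0 = 0x19.
P3: E(K, 0xD9) = 0xCA; 0x76 ⊕ 0xCA = 0xBC.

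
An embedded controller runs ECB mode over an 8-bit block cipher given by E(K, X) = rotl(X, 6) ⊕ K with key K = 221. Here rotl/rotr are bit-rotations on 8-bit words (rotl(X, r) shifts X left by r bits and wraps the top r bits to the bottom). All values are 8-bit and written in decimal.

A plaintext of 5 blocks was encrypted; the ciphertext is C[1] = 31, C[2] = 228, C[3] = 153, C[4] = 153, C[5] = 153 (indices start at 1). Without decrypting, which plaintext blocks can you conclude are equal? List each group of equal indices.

P[3] = P[4] = P[5]

ECB encrypts each block independently with the same key, so equal ciphertext blocks imply equal plaintext blocks.
C[3] = C[4] = C[5] = 153, so P[3] = P[4] = P[5].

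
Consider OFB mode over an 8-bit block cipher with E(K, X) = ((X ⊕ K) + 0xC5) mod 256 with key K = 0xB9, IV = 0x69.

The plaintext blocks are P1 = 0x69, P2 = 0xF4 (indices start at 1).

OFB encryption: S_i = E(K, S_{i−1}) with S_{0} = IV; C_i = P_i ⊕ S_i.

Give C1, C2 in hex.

C1 = 0xFC, C2 = 0x05

C1: S = E(K, 0x69) = 0x95; 0x69 ⊕ 0x95 = 0xFC.
C2: S = E(K, 0x95) = 0xF1; 0xF4 ⊕ 0xF1 = 0x05.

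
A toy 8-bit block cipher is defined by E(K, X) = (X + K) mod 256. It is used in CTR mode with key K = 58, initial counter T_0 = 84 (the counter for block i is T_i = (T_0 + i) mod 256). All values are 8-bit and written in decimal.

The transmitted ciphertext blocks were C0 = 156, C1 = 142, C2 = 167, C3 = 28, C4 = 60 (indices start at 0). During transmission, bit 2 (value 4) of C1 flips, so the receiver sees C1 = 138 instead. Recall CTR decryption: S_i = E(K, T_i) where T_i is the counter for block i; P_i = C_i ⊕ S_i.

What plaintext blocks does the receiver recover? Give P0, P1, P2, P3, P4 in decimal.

P0 = 18, P1 = 5, P2 = 55, P3 = 141, P4 = 174

Only C1 changed, to 138. In CTR, a change in C_i flips the same bit in P_i only; the keystream is unaffected. Decrypting the received ciphertext:
P0: T = 84, S = E(K, T) = 142; 156 ⊕ 142 = 18.
P1: T = 85, S = E(K, T) = 143; 138 ⊕ 143 = 5.
P2: T = 86, S = E(K, T) = 144; 167 ⊕ 144 = 55.
P3: T = 87, S = E(K, T) = 145; 28 ⊕ 145 = 141.
P4: T = 88, S = E(K, T) = 146; 60 ⊕ 146 = 174.
Blocks that differ from the original plaintext: P1.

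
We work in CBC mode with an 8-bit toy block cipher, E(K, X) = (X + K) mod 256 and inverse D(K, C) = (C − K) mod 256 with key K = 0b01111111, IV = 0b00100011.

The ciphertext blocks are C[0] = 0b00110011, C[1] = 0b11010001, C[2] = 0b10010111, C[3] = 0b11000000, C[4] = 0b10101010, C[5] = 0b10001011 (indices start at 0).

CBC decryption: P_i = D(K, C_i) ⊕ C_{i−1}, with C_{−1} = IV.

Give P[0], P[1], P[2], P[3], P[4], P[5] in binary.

P[0] = 0b10010111, P[1] = 0b01100001, P[2] = 0b11001001, P[3] = 0b11010110, P[4] = 0b11101011, P[5] = 0b10100110

P[0]: D(K, 0b00110011) = 0b10110100; 0b10110100 ⊕ 0b00100011 = 0b10010111.
P[1]: D(K, 0b11010001) = 0b01010010; 0b01010010 ⊕ 0b00110011 = 0b01100001.
P[2]: D(K, 0b10010111) = 0b00011000; 0b00011000 ⊕ 0b11010001 = 0b11001001.
P[3]: D(K, 0b11000000) = 0b01000001; 0b01000001 ⊕ 0b10010111 = 0b11010110.
P[4]: D(K, 0b10101010) = 0b00101011; 0b00101011 ⊕ 0b11000000 = 0b11101011.
P[5]: D(K, 0b10001011) = 0b00001100; 0b00001100 ⊕ 0b10101010 = 0b10100110.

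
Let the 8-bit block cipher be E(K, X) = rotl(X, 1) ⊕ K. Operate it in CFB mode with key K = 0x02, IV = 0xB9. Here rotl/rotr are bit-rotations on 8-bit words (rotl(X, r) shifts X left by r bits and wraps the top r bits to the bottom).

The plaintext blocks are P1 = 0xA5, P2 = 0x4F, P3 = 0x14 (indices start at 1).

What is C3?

C3 = 0xDF

CFB encryption: C_i = P_i ⊕ E(K, C_{i−1}), with C_{0} = IV.
C1: E(K, 0xB9) = 0x71; 0xA5 ⊕ 0x71 = 0xD4.
C2: E(K, 0xD4) = 0xAB; 0x4F ⊕ 0xAB = 0xE4.
C3: E(K, 0xE4) = 0xCB; 0x14 ⊕ 0xCB = 0xDF.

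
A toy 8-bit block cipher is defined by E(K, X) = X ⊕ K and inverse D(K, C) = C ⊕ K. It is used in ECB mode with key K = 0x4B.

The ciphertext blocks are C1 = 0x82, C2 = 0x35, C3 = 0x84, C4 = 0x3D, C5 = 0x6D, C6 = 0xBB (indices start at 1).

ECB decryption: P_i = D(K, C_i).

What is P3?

P3: D(K, 0x84) = 0xCF.

P3 = 0xCF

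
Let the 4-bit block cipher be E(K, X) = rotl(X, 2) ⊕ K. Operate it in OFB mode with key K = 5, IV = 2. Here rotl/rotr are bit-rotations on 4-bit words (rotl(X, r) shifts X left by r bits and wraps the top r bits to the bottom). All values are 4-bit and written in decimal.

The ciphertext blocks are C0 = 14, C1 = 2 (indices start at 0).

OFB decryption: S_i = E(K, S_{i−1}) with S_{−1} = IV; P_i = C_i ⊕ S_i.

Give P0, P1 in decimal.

P0 = 3, P1 = 0

P0: S = E(K, 2) = 13; 14 ⊕ 13 = 3.
P1: S = E(K, 13) = 2; 2 ⊕ 2 = 0.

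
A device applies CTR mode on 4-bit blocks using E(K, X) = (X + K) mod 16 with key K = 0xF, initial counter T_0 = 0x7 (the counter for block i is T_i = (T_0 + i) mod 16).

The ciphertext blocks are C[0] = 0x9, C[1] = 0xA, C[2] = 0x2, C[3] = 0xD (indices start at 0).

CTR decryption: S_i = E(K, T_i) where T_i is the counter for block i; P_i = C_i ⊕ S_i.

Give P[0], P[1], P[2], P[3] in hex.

P[0]: T = 0x7, S = E(K, T) = 0x6; 0x9 ⊕ 0x6 = 0xF.
P[1]: T = 0x8, S = E(K, T) = 0x7; 0xA ⊕ 0x7 = 0xD.
P[2]: T = 0x9, S = E(K, T) = 0x8; 0x2 ⊕ 0x8 = 0xA.
P[3]: T = 0xA, S = E(K, T) = 0x9; 0xD ⊕ 0x9 = 0x4.

P[0] = 0xF, P[1] = 0xD, P[2] = 0xA, P[3] = 0x4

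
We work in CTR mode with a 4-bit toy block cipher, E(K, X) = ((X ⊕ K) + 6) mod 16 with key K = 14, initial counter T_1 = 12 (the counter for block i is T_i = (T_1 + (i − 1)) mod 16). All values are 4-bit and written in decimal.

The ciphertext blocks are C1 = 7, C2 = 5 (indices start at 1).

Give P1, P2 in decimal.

CTR decryption: S_i = E(K, T_i) where T_i is the counter for block i; P_i = C_i ⊕ S_i.
P1: T = 12, S = E(K, T) = 8; 7 ⊕ 8 = 15.
P2: T = 13, S = E(K, T) = 9; 5 ⊕ 9 = 12.

P1 = 15, P2 = 12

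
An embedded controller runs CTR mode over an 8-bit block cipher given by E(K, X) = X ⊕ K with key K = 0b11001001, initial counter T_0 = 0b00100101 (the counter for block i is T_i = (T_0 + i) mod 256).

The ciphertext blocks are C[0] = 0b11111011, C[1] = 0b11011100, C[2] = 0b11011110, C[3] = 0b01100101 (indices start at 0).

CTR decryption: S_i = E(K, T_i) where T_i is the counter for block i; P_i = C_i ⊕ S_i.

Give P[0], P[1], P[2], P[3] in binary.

P[0]: T = 0b00100101, S = E(K, T) = 0b11101100; 0b11111011 ⊕ 0b11101100 = 0b00010111.
P[1]: T = 0b00100110, S = E(K, T) = 0b11101111; 0b11011100 ⊕ 0b11101111 = 0b00110011.
P[2]: T = 0b00100111, S = E(K, T) = 0b11101110; 0b11011110 ⊕ 0b11101110 = 0b00110000.
P[3]: T = 0b00101000, S = E(K, T) = 0b11100001; 0b01100101 ⊕ 0b11100001 = 0b10000100.

P[0] = 0b00010111, P[1] = 0b00110011, P[2] = 0b00110000, P[3] = 0b10000100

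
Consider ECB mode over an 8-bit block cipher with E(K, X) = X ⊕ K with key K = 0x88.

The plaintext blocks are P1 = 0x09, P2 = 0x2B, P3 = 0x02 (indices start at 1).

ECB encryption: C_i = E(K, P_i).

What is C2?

C2: E(K, 0x2B) = 0xA3.

C2 = 0xA3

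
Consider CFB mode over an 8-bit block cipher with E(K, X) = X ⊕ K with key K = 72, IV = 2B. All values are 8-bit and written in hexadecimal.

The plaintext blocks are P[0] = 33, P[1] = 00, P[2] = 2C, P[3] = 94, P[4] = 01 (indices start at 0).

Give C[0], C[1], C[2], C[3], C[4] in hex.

C[0] = 6A, C[1] = 18, C[2] = 46, C[3] = A0, C[4] = D3

CFB encryption: C_i = P_i ⊕ E(K, C_{i−1}), with C_{−1} = IV.
C[0]: E(K, 2B) = 59; 33 ⊕ 59 = 6A.
C[1]: E(K, 6A) = 18; 00 ⊕ 18 = 18.
C[2]: E(K, 18) = 6A; 2C ⊕ 6A = 46.
C[3]: E(K, 46) = 34; 94 ⊕ 34 = A0.
C[4]: E(K, A0) = D2; 01 ⊕ D2 = D3.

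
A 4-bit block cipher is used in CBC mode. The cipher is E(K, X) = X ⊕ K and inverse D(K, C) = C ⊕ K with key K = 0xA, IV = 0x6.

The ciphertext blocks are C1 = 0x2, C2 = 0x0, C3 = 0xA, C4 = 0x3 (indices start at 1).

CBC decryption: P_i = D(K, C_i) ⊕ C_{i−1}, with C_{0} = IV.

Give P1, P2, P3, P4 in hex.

P1: D(K, 0x2) = 0x8; 0x8 ⊕ 0x6 = 0xE.
P2: D(K, 0x0) = 0xA; 0xA ⊕ 0x2 = 0x8.
P3: D(K, 0xA) = 0x0; 0x0 ⊕ 0x0 = 0x0.
P4: D(K, 0x3) = 0x9; 0x9 ⊕ 0xA = 0x3.

P1 = 0xE, P2 = 0x8, P3 = 0x0, P4 = 0x3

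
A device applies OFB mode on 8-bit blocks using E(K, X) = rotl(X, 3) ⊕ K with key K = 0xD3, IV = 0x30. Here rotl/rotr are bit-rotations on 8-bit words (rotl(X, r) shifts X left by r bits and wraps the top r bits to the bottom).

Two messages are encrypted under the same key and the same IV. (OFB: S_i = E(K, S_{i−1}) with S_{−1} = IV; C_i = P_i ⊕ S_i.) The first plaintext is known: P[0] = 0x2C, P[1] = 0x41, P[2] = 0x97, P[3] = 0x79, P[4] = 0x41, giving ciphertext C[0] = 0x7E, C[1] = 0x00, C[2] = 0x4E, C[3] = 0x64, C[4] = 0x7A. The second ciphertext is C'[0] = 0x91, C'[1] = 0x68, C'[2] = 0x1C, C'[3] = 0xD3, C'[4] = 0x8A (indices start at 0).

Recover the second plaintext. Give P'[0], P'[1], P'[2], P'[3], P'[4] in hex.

P'[0] = 0xC3, P'[1] = 0x29, P'[2] = 0xC5, P'[3] = 0xCE, P'[4] = 0xB1

In OFB with a reused IV, both messages share the same keystream S_i, so C_i ⊕ C'_i = P_i ⊕ P'_i and thus P'_i = P_i ⊕ C_i ⊕ C'_i.
P'[0]: 0x2C ⊕ 0x7E ⊕ 0x91 = 0xC3.
P'[1]: 0x41 ⊕ 0x00 ⊕ 0x68 = 0x29.
P'[2]: 0x97 ⊕ 0x4E ⊕ 0x1C = 0xC5.
P'[3]: 0x79 ⊕ 0x64 ⊕ 0xD3 = 0xCE.
P'[4]: 0x41 ⊕ 0x7A ⊕ 0x8A = 0xB1.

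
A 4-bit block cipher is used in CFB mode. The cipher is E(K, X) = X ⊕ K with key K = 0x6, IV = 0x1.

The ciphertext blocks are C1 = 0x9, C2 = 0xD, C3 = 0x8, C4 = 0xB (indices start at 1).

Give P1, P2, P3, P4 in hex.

CFB decryption: P_i = C_i ⊕ E(K, C_{i−1}), with C_{0} = IV.
P1: E(K, 0x1) = 0x7; 0x9 ⊕ 0x7 = 0xE.
P2: E(K, 0x9) = 0xF; 0xD ⊕ 0xF = 0x2.
P3: E(K, 0xD) = 0xB; 0x8 ⊕ 0xB = 0x3.
P4: E(K, 0x8) = 0xE; 0xB ⊕ 0xE = 0x5.

P1 = 0xE, P2 = 0x2, P3 = 0x3, P4 = 0x5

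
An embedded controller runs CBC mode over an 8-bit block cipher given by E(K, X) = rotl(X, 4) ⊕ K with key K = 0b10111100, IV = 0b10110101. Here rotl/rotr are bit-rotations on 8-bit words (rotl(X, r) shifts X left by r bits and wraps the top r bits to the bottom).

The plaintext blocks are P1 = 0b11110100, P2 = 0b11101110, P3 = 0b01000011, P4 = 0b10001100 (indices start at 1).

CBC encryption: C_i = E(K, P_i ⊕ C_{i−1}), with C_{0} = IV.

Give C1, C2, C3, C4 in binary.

C1 = 0b10101000, C2 = 0b11011000, C3 = 0b00000101, C4 = 0b00100100

C1: P1 ⊕ 0b10110101 = 0b01000001; E(K, 0b01000001) = 0b10101000.
C2: P2 ⊕ 0b10101000 = 0b01000110; E(K, 0b01000110) = 0b11011000.
C3: P3 ⊕ 0b11011000 = 0b10011011; E(K, 0b10011011) = 0b00000101.
C4: P4 ⊕ 0b00000101 = 0b10001001; E(K, 0b10001001) = 0b00100100.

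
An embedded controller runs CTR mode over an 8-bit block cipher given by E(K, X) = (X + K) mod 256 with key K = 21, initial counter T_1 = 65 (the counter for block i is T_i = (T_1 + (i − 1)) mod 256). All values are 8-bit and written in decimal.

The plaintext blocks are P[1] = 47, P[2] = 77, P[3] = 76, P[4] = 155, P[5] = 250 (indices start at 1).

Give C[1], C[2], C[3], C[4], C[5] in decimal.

C[1] = 121, C[2] = 26, C[3] = 20, C[4] = 194, C[5] = 160

CTR encryption: S_i = E(K, T_i) where T_i is the counter for block i; C_i = P_i ⊕ S_i.
C[1]: T = 65, S = E(K, T) = 86; 47 ⊕ 86 = 121.
C[2]: T = 66, S = E(K, T) = 87; 77 ⊕ 87 = 26.
C[3]: T = 67, S = E(K, T) = 88; 76 ⊕ 88 = 20.
C[4]: T = 68, S = E(K, T) = 89; 155 ⊕ 89 = 194.
C[5]: T = 69, S = E(K, T) = 90; 250 ⊕ 90 = 160.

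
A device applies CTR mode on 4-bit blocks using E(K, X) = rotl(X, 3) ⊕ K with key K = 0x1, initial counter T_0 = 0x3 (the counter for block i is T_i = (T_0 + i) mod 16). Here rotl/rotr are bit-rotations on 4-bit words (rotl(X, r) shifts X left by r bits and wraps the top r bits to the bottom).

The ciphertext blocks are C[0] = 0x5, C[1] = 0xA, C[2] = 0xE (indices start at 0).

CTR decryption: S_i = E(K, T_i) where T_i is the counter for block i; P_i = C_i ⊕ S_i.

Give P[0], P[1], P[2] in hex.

P[0]: T = 0x3, S = E(K, T) = 0x8; 0x5 ⊕ 0x8 = 0xD.
P[1]: T = 0x4, S = E(K, T) = 0x3; 0xA ⊕ 0x3 = 0x9.
P[2]: T = 0x5, S = E(K, T) = 0xB; 0xE ⊕ 0xB = 0x5.

P[0] = 0xD, P[1] = 0x9, P[2] = 0x5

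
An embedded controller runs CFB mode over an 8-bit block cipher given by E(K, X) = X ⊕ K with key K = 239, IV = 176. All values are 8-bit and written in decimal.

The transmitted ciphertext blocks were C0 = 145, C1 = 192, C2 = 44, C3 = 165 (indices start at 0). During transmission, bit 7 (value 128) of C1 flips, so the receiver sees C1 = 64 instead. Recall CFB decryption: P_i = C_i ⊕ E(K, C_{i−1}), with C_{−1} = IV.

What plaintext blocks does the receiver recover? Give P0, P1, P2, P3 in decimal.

P0 = 206, P1 = 62, P2 = 131, P3 = 102

Only C1 changed, to 64. In CFB, a change in C_i flips the same bit in P_i and garbles P_{i+1}. Decrypting the received ciphertext:
P0: E(K, 176) = 95; 145 ⊕ 95 = 206.
P1: E(K, 145) = 126; 64 ⊕ 126 = 62.
P2: E(K, 64) = 175; 44 ⊕ 175 = 131.
P3: E(K, 44) = 195; 165 ⊕ 195 = 102.
Blocks that differ from the original plaintext: P1, P2.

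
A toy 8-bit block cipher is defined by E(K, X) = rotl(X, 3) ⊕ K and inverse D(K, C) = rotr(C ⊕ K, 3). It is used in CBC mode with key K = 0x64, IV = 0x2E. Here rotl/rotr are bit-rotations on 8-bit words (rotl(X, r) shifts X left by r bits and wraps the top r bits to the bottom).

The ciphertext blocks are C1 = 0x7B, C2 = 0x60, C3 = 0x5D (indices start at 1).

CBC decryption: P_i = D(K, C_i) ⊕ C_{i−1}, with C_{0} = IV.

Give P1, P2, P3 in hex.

P1: D(K, 0x7B) = 0xE3; 0xE3 ⊕ 0x2E = 0xCD.
P2: D(K, 0x60) = 0x80; 0x80 ⊕ 0x7B = 0xFB.
P3: D(K, 0x5D) = 0x27; 0x27 ⊕ 0x60 = 0x47.

P1 = 0xCD, P2 = 0xFB, P3 = 0x47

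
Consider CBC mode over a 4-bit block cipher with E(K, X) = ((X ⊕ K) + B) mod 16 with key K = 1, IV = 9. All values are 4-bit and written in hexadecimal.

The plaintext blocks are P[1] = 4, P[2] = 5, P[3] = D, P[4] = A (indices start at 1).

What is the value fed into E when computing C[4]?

CBC encryption: C_i = E(K, P_i ⊕ C_{i−1}), with C_{0} = IV.
C[1]: P[1] ⊕ 9 = D; E(K, D) = 7.
C[2]: P[2] ⊕ 7 = 2; E(K, 2) = E.
C[3]: P[3] ⊕ E = 3; E(K, 3) = D.
C[4]: P[4] ⊕ D = 7; E(K, 7) = 1.
So the input to E for block [4] is 7.

7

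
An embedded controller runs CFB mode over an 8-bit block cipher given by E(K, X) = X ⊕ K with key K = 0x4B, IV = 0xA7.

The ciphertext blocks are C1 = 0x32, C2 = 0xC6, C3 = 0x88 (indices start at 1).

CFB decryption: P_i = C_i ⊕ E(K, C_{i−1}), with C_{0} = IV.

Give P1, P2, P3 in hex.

P1: E(K, 0xA7) = 0xEC; 0x32 ⊕ 0xEC = 0xDE.
P2: E(K, 0x32) = 0x79; 0xC6 ⊕ 0x79 = 0xBF.
P3: E(K, 0xC6) = 0x8D; 0x88 ⊕ 0x8D = 0x05.

P1 = 0xDE, P2 = 0xBF, P3 = 0x05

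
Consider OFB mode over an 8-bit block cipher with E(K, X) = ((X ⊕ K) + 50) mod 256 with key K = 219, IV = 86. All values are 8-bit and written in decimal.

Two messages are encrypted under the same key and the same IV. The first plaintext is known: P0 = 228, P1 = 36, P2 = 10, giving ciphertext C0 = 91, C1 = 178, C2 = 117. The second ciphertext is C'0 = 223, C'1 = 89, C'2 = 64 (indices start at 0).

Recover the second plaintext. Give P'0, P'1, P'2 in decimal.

P'0 = 96, P'1 = 207, P'2 = 63

In OFB with a reused IV, both messages share the same keystream S_i, so C_i ⊕ C'_i = P_i ⊕ P'_i and thus P'_i = P_i ⊕ C_i ⊕ C'_i.
P'0: 228 ⊕ 91 ⊕ 223 = 96.
P'1: 36 ⊕ 178 ⊕ 89 = 207.
P'2: 10 ⊕ 117 ⊕ 64 = 63.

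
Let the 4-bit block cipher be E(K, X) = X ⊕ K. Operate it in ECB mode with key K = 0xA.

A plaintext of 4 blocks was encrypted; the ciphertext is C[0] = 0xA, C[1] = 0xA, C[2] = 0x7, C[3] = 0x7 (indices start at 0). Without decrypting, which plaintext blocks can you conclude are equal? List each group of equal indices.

P[0] = P[1]; P[2] = P[3]

ECB encrypts each block independently with the same key, so equal ciphertext blocks imply equal plaintext blocks.
C[0] = C[1] = 0xA, so P[0] = P[1].
C[2] = C[3] = 0x7, so P[2] = P[3].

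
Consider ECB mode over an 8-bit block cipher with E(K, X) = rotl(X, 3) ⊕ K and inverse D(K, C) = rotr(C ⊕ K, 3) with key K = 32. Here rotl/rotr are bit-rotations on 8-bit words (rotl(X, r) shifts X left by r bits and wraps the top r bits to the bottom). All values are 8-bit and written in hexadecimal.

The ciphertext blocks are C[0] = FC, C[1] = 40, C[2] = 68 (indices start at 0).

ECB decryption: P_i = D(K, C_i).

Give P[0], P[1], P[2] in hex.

P[0]: D(K, FC) = D9.
P[1]: D(K, 40) = 4E.
P[2]: D(K, 68) = 4B.

P[0] = D9, P[1] = 4E, P[2] = 4B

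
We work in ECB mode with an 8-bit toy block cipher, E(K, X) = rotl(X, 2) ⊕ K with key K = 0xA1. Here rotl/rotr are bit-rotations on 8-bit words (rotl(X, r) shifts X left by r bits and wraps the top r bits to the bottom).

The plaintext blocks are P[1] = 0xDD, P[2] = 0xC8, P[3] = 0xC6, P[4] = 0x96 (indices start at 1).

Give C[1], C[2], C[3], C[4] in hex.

ECB encryption: C_i = E(K, P_i).
C[1]: E(K, 0xDD) = 0xD6.
C[2]: E(K, 0xC8) = 0x82.
C[3]: E(K, 0xC6) = 0xBA.
C[4]: E(K, 0x96) = 0xFB.

C[1] = 0xD6, C[2] = 0x82, C[3] = 0xBA, C[4] = 0xFB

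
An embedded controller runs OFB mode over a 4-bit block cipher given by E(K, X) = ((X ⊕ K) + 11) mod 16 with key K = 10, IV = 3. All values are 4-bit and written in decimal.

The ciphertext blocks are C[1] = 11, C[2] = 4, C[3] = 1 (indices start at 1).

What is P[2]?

OFB decryption: S_i = E(K, S_{i−1}) with S_{0} = IV; P_i = C_i ⊕ S_i.
P[1]: S = E(K, 3) = 4; 11 ⊕ 4 = 15.
P[2]: S = E(K, 4) = 9; 4 ⊕ 9 = 13.

P[2] = 13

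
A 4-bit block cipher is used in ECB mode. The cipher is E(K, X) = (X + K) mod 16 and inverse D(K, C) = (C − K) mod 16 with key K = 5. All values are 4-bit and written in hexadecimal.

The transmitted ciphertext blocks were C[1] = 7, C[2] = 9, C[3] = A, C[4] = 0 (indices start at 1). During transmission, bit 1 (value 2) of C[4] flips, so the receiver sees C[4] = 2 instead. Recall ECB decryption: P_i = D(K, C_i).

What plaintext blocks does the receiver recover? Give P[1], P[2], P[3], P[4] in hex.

Only C[4] changed, to 2. In ECB, a change in C_i affects only P_i. Decrypting the received ciphertext:
P[1]: D(K, 7) = 2.
P[2]: D(K, 9) = 4.
P[3]: D(K, A) = 5.
P[4]: D(K, 2) = D.
Blocks that differ from the original plaintext: P[4].

P[1] = 2, P[2] = 4, P[3] = 5, P[4] = D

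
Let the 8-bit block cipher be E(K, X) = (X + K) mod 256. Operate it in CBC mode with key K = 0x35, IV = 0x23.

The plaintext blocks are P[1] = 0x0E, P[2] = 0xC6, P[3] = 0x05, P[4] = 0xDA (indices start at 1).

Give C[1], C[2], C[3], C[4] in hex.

CBC encryption: C_i = E(K, P_i ⊕ C_{i−1}), with C_{0} = IV.
C[1]: P[1] ⊕ 0x23 = 0x2D; E(K, 0x2D) = 0x62.
C[2]: P[2] ⊕ 0x62 = 0xA4; E(K, 0xA4) = 0xD9.
C[3]: P[3] ⊕ 0xD9 = 0xDC; E(K, 0xDC) = 0x11.
C[4]: P[4] ⊕ 0x11 = 0xCB; E(K, 0xCB) = 0x00.

C[1] = 0x62, C[2] = 0xD9, C[3] = 0x11, C[4] = 0x00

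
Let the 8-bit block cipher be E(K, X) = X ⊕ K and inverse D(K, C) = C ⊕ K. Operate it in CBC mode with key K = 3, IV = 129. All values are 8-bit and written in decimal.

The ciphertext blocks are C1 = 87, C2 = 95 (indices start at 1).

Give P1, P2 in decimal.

CBC decryption: P_i = D(K, C_i) ⊕ C_{i−1}, with C_{0} = IV.
P1: D(K, 87) = 84; 84 ⊕ 129 = 213.
P2: D(K, 95) = 92; 92 ⊕ 87 = 11.

P1 = 213, P2 = 11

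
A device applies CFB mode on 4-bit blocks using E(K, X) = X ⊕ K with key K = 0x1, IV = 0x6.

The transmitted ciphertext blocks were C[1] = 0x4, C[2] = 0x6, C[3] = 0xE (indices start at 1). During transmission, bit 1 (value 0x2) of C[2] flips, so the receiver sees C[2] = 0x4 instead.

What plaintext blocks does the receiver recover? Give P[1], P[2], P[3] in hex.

CFB decryption: P_i = C_i ⊕ E(K, C_{i−1}), with C_{0} = IV.
Only C[2] changed, to 0x4. In CFB, a change in C_i flips the same bit in P_i and garbles P_{i+1}. Decrypting the received ciphertext:
P[1]: E(K, 0x6) = 0x7; 0x4 ⊕ 0x7 = 0x3.
P[2]: E(K, 0x4) = 0x5; 0x4 ⊕ 0x5 = 0x1.
P[3]: E(K, 0x4) = 0x5; 0xE ⊕ 0x5 = 0xB.
Blocks that differ from the original plaintext: P[2], P[3].

P[1] = 0x3, P[2] = 0x1, P[3] = 0xB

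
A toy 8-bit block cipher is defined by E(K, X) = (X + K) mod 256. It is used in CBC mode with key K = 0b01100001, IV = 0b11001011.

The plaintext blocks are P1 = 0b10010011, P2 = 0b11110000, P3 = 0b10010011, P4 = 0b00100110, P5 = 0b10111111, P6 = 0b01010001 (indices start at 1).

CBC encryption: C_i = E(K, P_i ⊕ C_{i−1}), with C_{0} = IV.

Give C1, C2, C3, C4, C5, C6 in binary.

C1: P1 ⊕ 0b11001011 = 0b01011000; E(K, 0b01011000) = 0b10111001.
C2: P2 ⊕ 0b10111001 = 0b01001001; E(K, 0b01001001) = 0b10101010.
C3: P3 ⊕ 0b10101010 = 0b00111001; E(K, 0b00111001) = 0b10011010.
C4: P4 ⊕ 0b10011010 = 0b10111100; E(K, 0b10111100) = 0b00011101.
C5: P5 ⊕ 0b00011101 = 0b10100010; E(K, 0b10100010) = 0b00000011.
C6: P6 ⊕ 0b00000011 = 0b01010010; E(K, 0b01010010) = 0b10110011.

C1 = 0b10111001, C2 = 0b10101010, C3 = 0b10011010, C4 = 0b00011101, C5 = 0b00000011, C6 = 0b10110011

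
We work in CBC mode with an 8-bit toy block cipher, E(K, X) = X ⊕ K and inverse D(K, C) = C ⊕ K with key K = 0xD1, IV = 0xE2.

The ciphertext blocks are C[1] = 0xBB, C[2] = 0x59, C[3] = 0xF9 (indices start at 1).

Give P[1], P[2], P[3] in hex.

P[1] = 0x88, P[2] = 0x33, P[3] = 0x71

CBC decryption: P_i = D(K, C_i) ⊕ C_{i−1}, with C_{0} = IV.
P[1]: D(K, 0xBB) = 0x6A; 0x6A ⊕ 0xE2 = 0x88.
P[2]: D(K, 0x59) = 0x88; 0x88 ⊕ 0xBB = 0x33.
P[3]: D(K, 0xF9) = 0x28; 0x28 ⊕ 0x59 = 0x71.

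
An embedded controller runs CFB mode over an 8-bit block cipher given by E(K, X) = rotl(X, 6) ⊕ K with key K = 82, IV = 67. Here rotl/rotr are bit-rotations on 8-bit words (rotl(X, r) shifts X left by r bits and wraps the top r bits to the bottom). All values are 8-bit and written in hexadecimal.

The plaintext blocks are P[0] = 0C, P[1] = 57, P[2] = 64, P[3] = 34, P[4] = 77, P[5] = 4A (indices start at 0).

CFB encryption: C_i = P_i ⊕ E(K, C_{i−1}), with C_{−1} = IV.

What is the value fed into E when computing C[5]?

36

C[0]: E(K, 67) = 5B; 0C ⊕ 5B = 57.
C[1]: E(K, 57) = 57; 57 ⊕ 57 = 00.
C[2]: E(K, 00) = 82; 64 ⊕ 82 = E6.
C[3]: E(K, E6) = 3B; 34 ⊕ 3B = 0F.
C[4]: E(K, 0F) = 41; 77 ⊕ 41 = 36.
C[5]: E(K, 36) = 0F; 4A ⊕ 0F = 45.
So the input to E for block [5] is 36.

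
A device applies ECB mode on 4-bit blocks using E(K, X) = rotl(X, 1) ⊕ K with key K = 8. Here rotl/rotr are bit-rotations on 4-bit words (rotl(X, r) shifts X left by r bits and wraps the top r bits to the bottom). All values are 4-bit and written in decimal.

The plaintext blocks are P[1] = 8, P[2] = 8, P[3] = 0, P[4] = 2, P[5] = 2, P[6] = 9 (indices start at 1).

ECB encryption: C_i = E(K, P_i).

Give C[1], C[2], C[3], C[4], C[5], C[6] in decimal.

C[1] = 9, C[2] = 9, C[3] = 8, C[4] = 12, C[5] = 12, C[6] = 11

C[1]: E(K, 8) = 9.
C[2]: E(K, 8) = 9.
C[3]: E(K, 0) = 8.
C[4]: E(K, 2) = 12.
C[5]: E(K, 2) = 12.
C[6]: E(K, 9) = 11.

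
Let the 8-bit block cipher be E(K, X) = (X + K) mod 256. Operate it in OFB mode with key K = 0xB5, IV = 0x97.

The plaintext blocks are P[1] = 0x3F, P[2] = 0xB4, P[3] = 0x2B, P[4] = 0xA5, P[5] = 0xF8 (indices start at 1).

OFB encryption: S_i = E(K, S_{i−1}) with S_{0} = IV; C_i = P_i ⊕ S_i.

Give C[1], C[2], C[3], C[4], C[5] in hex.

C[1]: S = E(K, 0x97) = 0x4C; 0x3F ⊕ 0x4C = 0x73.
C[2]: S = E(K, 0x4C) = 0x01; 0xB4 ⊕ 0x01 = 0xB5.
C[3]: S = E(K, 0x01) = 0xB6; 0x2B ⊕ 0xB6 = 0x9D.
C[4]: S = E(K, 0xB6) = 0x6B; 0xA5 ⊕ 0x6B = 0xCE.
C[5]: S = E(K, 0x6B) = 0x20; 0xF8 ⊕ 0x20 = 0xD8.

C[1] = 0x73, C[2] = 0xB5, C[3] = 0x9D, C[4] = 0xCE, C[5] = 0xD8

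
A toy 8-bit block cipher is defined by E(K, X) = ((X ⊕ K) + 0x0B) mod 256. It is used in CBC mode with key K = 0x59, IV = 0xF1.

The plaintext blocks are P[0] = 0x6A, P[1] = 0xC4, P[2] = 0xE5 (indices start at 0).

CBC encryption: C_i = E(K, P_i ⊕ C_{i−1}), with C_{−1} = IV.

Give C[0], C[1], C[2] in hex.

C[0] = 0xCD, C[1] = 0x5B, C[2] = 0xF2

C[0]: P[0] ⊕ 0xF1 = 0x9B; E(K, 0x9B) = 0xCD.
C[1]: P[1] ⊕ 0xCD = 0x09; E(K, 0x09) = 0x5B.
C[2]: P[2] ⊕ 0x5B = 0xBE; E(K, 0xBE) = 0xF2.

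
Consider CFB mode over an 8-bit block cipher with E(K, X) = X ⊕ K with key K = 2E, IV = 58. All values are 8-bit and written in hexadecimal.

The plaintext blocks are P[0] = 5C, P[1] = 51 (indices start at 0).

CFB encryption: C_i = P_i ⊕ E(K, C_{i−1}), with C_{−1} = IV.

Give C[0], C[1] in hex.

C[0]: E(K, 58) = 76; 5C ⊕ 76 = 2A.
C[1]: E(K, 2A) = 04; 51 ⊕ 04 = 55.

C[0] = 2A, C[1] = 55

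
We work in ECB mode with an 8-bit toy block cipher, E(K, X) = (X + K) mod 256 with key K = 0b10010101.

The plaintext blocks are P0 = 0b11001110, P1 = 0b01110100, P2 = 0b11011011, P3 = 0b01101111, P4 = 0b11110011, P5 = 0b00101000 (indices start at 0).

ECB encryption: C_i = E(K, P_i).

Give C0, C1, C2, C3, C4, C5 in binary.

C0: E(K, 0b11001110) = 0b01100011.
C1: E(K, 0b01110100) = 0b00001001.
C2: E(K, 0b11011011) = 0b01110000.
C3: E(K, 0b01101111) = 0b00000100.
C4: E(K, 0b11110011) = 0b10001000.
C5: E(K, 0b00101000) = 0b10111101.

C0 = 0b01100011, C1 = 0b00001001, C2 = 0b01110000, C3 = 0b00000100, C4 = 0b10001000, C5 = 0b10111101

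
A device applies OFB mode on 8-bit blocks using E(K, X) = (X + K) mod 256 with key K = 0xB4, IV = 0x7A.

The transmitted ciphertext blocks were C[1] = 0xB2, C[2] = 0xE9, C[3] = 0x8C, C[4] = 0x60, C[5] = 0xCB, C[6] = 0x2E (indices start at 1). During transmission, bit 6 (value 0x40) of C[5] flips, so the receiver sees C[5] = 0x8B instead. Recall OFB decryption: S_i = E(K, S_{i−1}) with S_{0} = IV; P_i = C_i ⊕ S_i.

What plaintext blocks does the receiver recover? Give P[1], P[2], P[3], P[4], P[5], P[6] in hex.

P[1] = 0x9C, P[2] = 0x0B, P[3] = 0x1A, P[4] = 0x2A, P[5] = 0x75, P[6] = 0x9C

Only C[5] changed, to 0x8B. In OFB, a change in C_i flips the same bit in P_i only; the keystream is unaffected. Decrypting the received ciphertext:
P[1]: S = E(K, 0x7A) = 0x2E; 0xB2 ⊕ 0x2E = 0x9C.
P[2]: S = E(K, 0x2E) = 0xE2; 0xE9 ⊕ 0xE2 = 0x0B.
P[3]: S = E(K, 0xE2) = 0x96; 0x8C ⊕ 0x96 = 0x1A.
P[4]: S = E(K, 0x96) = 0x4A; 0x60 ⊕ 0x4A = 0x2A.
P[5]: S = E(K, 0x4A) = 0xFE; 0x8B ⊕ 0xFE = 0x75.
P[6]: S = E(K, 0xFE) = 0xB2; 0x2E ⊕ 0xB2 = 0x9C.
Blocks that differ from the original plaintext: P[5].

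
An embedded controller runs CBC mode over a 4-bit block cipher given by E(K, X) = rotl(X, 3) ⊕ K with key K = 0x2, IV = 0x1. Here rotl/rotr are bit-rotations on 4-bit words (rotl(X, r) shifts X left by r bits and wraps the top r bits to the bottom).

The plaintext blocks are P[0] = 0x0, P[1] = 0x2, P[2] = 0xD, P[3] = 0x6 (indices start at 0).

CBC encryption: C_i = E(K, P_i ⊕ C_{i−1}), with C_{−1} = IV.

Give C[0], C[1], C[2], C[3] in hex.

C[0]: P[0] ⊕ 0x1 = 0x1; E(K, 0x1) = 0xA.
C[1]: P[1] ⊕ 0xA = 0x8; E(K, 0x8) = 0x6.
C[2]: P[2] ⊕ 0x6 = 0xB; E(K, 0xB) = 0xF.
C[3]: P[3] ⊕ 0xF = 0x9; E(K, 0x9) = 0xE.

C[0] = 0xA, C[1] = 0x6, C[2] = 0xF, C[3] = 0xE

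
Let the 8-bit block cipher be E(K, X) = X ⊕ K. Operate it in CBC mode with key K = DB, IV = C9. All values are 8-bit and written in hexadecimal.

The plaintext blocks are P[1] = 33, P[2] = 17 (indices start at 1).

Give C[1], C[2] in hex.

CBC encryption: C_i = E(K, P_i ⊕ C_{i−1}), with C_{0} = IV.
C[1]: P[1] ⊕ C9 = FA; E(K, FA) = 21.
C[2]: P[2] ⊕ 21 = 36; E(K, 36) = ED.

C[1] = 21, C[2] = ED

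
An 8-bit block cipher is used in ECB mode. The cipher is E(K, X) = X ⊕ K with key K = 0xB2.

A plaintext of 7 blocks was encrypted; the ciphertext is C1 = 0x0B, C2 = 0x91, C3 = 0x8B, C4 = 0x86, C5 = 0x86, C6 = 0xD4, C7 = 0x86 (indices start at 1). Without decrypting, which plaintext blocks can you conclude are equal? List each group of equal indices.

P4 = P5 = P7

ECB encrypts each block independently with the same key, so equal ciphertext blocks imply equal plaintext blocks.
C4 = C5 = C7 = 0x86, so P4 = P5 = P7.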